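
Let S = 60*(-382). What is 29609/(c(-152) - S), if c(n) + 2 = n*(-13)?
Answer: 29609/24894 ≈ 1.1894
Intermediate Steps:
S = -22920
c(n) = -2 - 13*n (c(n) = -2 + n*(-13) = -2 - 13*n)
29609/(c(-152) - S) = 29609/((-2 - 13*(-152)) - 1*(-22920)) = 29609/((-2 + 1976) + 22920) = 29609/(1974 + 22920) = 29609/24894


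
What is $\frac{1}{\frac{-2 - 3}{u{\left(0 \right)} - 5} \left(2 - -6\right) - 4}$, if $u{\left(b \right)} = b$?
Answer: $\frac{1}{4} \approx 0.25$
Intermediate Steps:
$\frac{1}{\frac{-2 - 3}{u{\left(0 \right)} - 5} \left(2 - -6\right) - 4} = \frac{1}{\frac{-2 - 3}{0 - 5} \left(2 - -6\right) - 4} = \frac{1}{- \frac{5}{-5} \left(2 + 6\right) - 4} = \frac{1}{\left(-5\right) \left(- \frac{1}{5}\right) 8 - 4} = \frac{1}{1 \cdot 8 - 4} = \frac{1}{8 - 4} = \frac{1}{4}$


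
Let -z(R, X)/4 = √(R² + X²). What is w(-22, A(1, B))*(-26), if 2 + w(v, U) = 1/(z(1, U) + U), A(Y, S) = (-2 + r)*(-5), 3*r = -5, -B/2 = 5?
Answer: 790426/15173 + 104*√3034/15173 ≈ 52.472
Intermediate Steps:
B = -10 (B = -2*5 = -10)
r = -5/3 (r = (⅓)*(-5) = -5/3 ≈ -1.6667)
z(R, X) = -4*√(R² + X²)
A(Y, S) = 55/3 (A(Y, S) = (-2 - 5/3)*(-5) = -11/3*(-5) = 55/3)
w(v, U) = -2 + 1/(U - 4*√(1 + U²)) (w(v, U) = -2 + 1/(-4*√(1² + U²) + U) = -2 + 1/(-4*√(1 + U²) + U) = -2 + 1/(U - 4*√(1 + U²)))
w(-22, A(1, B))*(-26) = ((1 - 2*55/3 + 8*√(1 + (55/3)²))/(55/3 - 4*√(1 + (55/3)²)))*(-26) = ((1 - 110/3 + 8*√(1 + 3025/9))/(55/3 - 4*√(1 + 3025/9)))*(-26) = ((1 - 110/3 + 8*√(3034/9))/(55/3 - 4*√3034/3))*(-26) = ((1 - 110/3 + 8*(√3034/3))/(55/3 - 4*√3034/3))*(-26) = ((1 - 110/3 + 8*√3034/3)/(55/3 - 4*√3034/3))*(-26) = ((-107/3 + 8*√3034/3)/(55/3 - 4*√3034/3))*(-26) = -26*(-107/3 + 8*√3034/3)/(55/3 - 4*√3034/3)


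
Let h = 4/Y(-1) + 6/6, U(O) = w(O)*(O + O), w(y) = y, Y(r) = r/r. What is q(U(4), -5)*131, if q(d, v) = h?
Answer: 655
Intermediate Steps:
Y(r) = 1
U(O) = 2*O² (U(O) = O*(O + O) = O*(2*O) = 2*O²)
h = 5 (h = 4/1 + 6/6 = 4*1 + 6*(⅙) = 4 + 1 = 5)
q(d, v) = 5
q(U(4), -5)*131 = 5*131 = 655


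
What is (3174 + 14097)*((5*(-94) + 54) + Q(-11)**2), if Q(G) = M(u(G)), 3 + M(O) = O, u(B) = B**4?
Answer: 3700668016188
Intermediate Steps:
M(O) = -3 + O
Q(G) = -3 + G**4
(3174 + 14097)*((5*(-94) + 54) + Q(-11)**2) = (3174 + 14097)*((5*(-94) + 54) + (-3 + (-11)**4)**2) = 17271*((-470 + 54) + (-3 + 14641)**2) = 17271*(-416 + 14638**2) = 17271*(-416 + 214271044) = 17271*214270628 = 3700668016188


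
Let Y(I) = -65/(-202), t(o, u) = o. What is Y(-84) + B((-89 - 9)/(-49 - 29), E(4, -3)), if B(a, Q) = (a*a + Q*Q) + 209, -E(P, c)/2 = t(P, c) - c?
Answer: 125016877/307242 ≈ 406.90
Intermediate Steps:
E(P, c) = -2*P + 2*c (E(P, c) = -2*(P - c) = -2*P + 2*c)
Y(I) = 65/202 (Y(I) = -65*(-1/202) = 65/202)
B(a, Q) = 209 + Q² + a² (B(a, Q) = (a² + Q²) + 209 = (Q² + a²) + 209 = 209 + Q² + a²)
Y(-84) + B((-89 - 9)/(-49 - 29), E(4, -3)) = 65/202 + (209 + (-2*4 + 2*(-3))² + ((-89 - 9)/(-49 - 29))²) = 65/202 + (209 + (-8 - 6)² + (-98/(-78))²) = 65/202 + (209 + (-14)² + (-98*(-1/78))²) = 65/202 + (209 + 196 + (49/39)²) = 65/202 + (209 + 196 + 2401/1521) = 65/202 + 618406/1521 = 125016877/307242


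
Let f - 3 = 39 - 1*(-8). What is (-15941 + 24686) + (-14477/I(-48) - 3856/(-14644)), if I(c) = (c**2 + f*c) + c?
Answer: 4663363193/527184 ≈ 8845.8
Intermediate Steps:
f = 50 (f = 3 + (39 - 1*(-8)) = 3 + (39 + 8) = 3 + 47 = 50)
I(c) = c**2 + 51*c (I(c) = (c**2 + 50*c) + c = c**2 + 51*c)
(-15941 + 24686) + (-14477/I(-48) - 3856/(-14644)) = (-15941 + 24686) + (-14477*(-1/(48*(51 - 48))) - 3856/(-14644)) = 8745 + (-14477/((-48*3)) - 3856*(-1/14644)) = 8745 + (-14477/(-144) + 964/3661) = 8745 + (-14477*(-1/144) + 964/3661) = 8745 + (14477/144 + 964/3661) = 8745 + 53139113/527184 = 4663363193/527184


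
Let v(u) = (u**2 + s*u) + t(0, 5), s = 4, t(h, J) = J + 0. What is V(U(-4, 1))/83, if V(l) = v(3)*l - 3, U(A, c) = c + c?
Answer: 49/83 ≈ 0.59036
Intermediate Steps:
t(h, J) = J
v(u) = 5 + u**2 + 4*u (v(u) = (u**2 + 4*u) + 5 = 5 + u**2 + 4*u)
U(A, c) = 2*c
V(l) = -3 + 26*l (V(l) = (5 + 3**2 + 4*3)*l - 3 = (5 + 9 + 12)*l - 3 = 26*l - 3 = -3 + 26*l)
V(U(-4, 1))/83 = (-3 + 26*(2*1))/83 = (-3 + 26*2)*(1/83) = (-3 + 52)*(1/83) = 49*(1/83) = 49/83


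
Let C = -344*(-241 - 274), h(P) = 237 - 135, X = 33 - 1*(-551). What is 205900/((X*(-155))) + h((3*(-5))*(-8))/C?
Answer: -455850137/200456540 ≈ -2.2741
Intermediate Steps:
X = 584 (X = 33 + 551 = 584)
h(P) = 102
C = 177160 (C = -344*(-515) = 177160)
205900/((X*(-155))) + h((3*(-5))*(-8))/C = 205900/((584*(-155))) + 102/177160 = 205900/(-90520) + 102*(1/177160) = 205900*(-1/90520) + 51/88580 = -10295/4526 + 51/88580 = -455850137/200456540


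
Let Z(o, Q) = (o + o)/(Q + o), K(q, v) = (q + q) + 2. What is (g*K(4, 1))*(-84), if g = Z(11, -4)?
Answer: -2640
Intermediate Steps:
K(q, v) = 2 + 2*q (K(q, v) = 2*q + 2 = 2 + 2*q)
Z(o, Q) = 2*o/(Q + o) (Z(o, Q) = (2*o)/(Q + o) = 2*o/(Q + o))
g = 22/7 (g = 2*11/(-4 + 11) = 2*11/7 = 2*11*(⅐) = 22/7 ≈ 3.1429)
(g*K(4, 1))*(-84) = (22*(2 + 2*4)/7)*(-84) = (22*(2 + 8)/7)*(-84) = ((22/7)*10)*(-84) = (220/7)*(-84) = -2640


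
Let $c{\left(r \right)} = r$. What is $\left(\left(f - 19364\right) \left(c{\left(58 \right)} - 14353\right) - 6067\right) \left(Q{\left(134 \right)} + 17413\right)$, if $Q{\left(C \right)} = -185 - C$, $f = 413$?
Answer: $4630738582932$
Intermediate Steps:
$\left(\left(f - 19364\right) \left(c{\left(58 \right)} - 14353\right) - 6067\right) \left(Q{\left(134 \right)} + 17413\right) = \left(\left(413 - 19364\right) \left(58 - 14353\right) - 6067\right) \left(\left(-185 - 134\right) + 17413\right) = \left(\left(-18951\right) \left(-14295\right) + \left(-6569 + 502\right)\right) \left(\left(-185 - 134\right) + 17413\right) = \left(270904545 - 6067\right) \left(-319 + 17413\right) = 270898478 \cdot 17094 = 4630738582932$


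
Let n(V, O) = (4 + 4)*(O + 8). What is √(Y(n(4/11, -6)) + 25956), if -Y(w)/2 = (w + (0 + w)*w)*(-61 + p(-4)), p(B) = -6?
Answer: 2*√15601 ≈ 249.81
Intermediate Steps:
n(V, O) = 64 + 8*O (n(V, O) = 8*(8 + O) = 64 + 8*O)
Y(w) = 134*w + 134*w² (Y(w) = -2*(w + (0 + w)*w)*(-61 - 6) = -2*(w + w*w)*(-67) = -2*(w + w²)*(-67) = -2*(-67*w - 67*w²) = 134*w + 134*w²)
√(Y(n(4/11, -6)) + 25956) = √(134*(64 + 8*(-6))*(1 + (64 + 8*(-6))) + 25956) = √(134*(64 - 48)*(1 + (64 - 48)) + 25956) = √(134*16*(1 + 16) + 25956) = √(134*16*17 + 25956) = √(36448 + 25956) = √62404 = 2*√15601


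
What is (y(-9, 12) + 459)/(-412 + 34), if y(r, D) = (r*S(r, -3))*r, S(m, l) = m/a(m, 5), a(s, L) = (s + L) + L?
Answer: 5/7 ≈ 0.71429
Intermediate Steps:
a(s, L) = s + 2*L (a(s, L) = (L + s) + L = s + 2*L)
S(m, l) = m/(10 + m) (S(m, l) = m/(m + 2*5) = m/(m + 10) = m/(10 + m))
y(r, D) = r³/(10 + r) (y(r, D) = (r*(r/(10 + r)))*r = (r²/(10 + r))*r = r³/(10 + r))
(y(-9, 12) + 459)/(-412 + 34) = ((-9)³/(10 - 9) + 459)/(-412 + 34) = (-729/1 + 459)/(-378) = (-729*1 + 459)*(-1/378) = (-729 + 459)*(-1/378) = -270*(-1/378) = 5/7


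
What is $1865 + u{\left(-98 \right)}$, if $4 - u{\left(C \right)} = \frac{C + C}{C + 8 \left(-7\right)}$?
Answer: $\frac{20545}{11} \approx 1867.7$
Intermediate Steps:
$u{\left(C \right)} = 4 - \frac{2 C}{-56 + C}$ ($u{\left(C \right)} = 4 - \frac{C + C}{C + 8 \left(-7\right)} = 4 - \frac{2 C}{C - 56} = 4 - \frac{2 C}{-56 + C}$)
$1865 + u{\left(-98 \right)} = 1865 + \frac{2 \left(-112 - 98\right)}{-56 - 98} = 1865 + 2 \frac{1}{-154} \left(-210\right) = 1865 + 2 \left(- \frac{1}{154}\right) \left(-210\right) = 1865 + \frac{30}{11} = \frac{20545}{11}$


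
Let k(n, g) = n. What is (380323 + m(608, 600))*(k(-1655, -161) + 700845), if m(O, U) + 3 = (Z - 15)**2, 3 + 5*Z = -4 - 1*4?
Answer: 1330613945848/5 ≈ 2.6612e+11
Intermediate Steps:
Z = -11/5 (Z = -3/5 + (-4 - 1*4)/5 = -3/5 + (-4 - 4)/5 = -3/5 + (1/5)*(-8) = -3/5 - 8/5 = -11/5 ≈ -2.2000)
m(O, U) = 7321/25 (m(O, U) = -3 + (-11/5 - 15)**2 = -3 + (-86/5)**2 = -3 + 7396/25 = 7321/25)
(380323 + m(608, 600))*(k(-1655, -161) + 700845) = (380323 + 7321/25)*(-1655 + 700845) = (9515396/25)*699190 = 1330613945848/5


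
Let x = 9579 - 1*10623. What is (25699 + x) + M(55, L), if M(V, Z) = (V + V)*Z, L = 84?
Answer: 33895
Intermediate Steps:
x = -1044 (x = 9579 - 10623 = -1044)
M(V, Z) = 2*V*Z (M(V, Z) = (2*V)*Z = 2*V*Z)
(25699 + x) + M(55, L) = (25699 - 1044) + 2*55*84 = 24655 + 9240 = 33895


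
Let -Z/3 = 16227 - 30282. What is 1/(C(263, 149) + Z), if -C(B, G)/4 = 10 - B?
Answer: 1/43177 ≈ 2.3160e-5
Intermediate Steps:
C(B, G) = -40 + 4*B (C(B, G) = -4*(10 - B) = -40 + 4*B)
Z = 42165 (Z = -3*(16227 - 30282) = -3*(-14055) = 42165)
1/(C(263, 149) + Z) = 1/((-40 + 4*263) + 42165) = 1/((-40 + 1052) + 42165) = 1/(1012 + 42165) = 1/43177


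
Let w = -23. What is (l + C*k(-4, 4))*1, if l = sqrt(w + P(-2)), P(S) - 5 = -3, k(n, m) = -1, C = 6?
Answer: -6 + I*sqrt(21) ≈ -6.0 + 4.5826*I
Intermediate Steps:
P(S) = 2 (P(S) = 5 - 3 = 2)
l = I*sqrt(21) (l = sqrt(-23 + 2) = sqrt(-21) = I*sqrt(21) ≈ 4.5826*I)
(l + C*k(-4, 4))*1 = (I*sqrt(21) + 6*(-1))*1 = (I*sqrt(21) - 6)*1 = (-6 + I*sqrt(21))*1 = -6 + I*sqrt(21)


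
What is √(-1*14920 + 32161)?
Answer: √17241 ≈ 131.30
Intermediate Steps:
√(-1*14920 + 32161) = √(-14920 + 32161) = √17241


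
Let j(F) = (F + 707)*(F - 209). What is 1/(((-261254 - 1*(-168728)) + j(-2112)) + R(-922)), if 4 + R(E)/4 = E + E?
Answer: 1/3161087 ≈ 3.1635e-7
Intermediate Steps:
R(E) = -16 + 8*E (R(E) = -16 + 4*(E + E) = -16 + 4*(2*E) = -16 + 8*E)
j(F) = (-209 + F)*(707 + F) (j(F) = (707 + F)*(-209 + F) = (-209 + F)*(707 + F))
1/(((-261254 - 1*(-168728)) + j(-2112)) + R(-922)) = 1/(((-261254 - 1*(-168728)) + (-147763 + (-2112)² + 498*(-2112))) + (-16 + 8*(-922))) = 1/(((-261254 + 168728) + (-147763 + 4460544 - 1051776)) + (-16 - 7376)) = 1/((-92526 + 3261005) - 7392) = 1/(3168479 - 7392) = 1/3161087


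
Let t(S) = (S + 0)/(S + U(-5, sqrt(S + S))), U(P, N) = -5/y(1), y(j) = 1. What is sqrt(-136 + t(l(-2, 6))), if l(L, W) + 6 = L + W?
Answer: 5*I*sqrt(266)/7 ≈ 11.65*I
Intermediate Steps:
U(P, N) = -5 (U(P, N) = -5/1 = -5*1 = -5)
l(L, W) = -6 + L + W (l(L, W) = -6 + (L + W) = -6 + L + W)
t(S) = S/(-5 + S) (t(S) = (S + 0)/(S - 5) = S/(-5 + S))
sqrt(-136 + t(l(-2, 6))) = sqrt(-136 + (-6 - 2 + 6)/(-5 + (-6 - 2 + 6))) = sqrt(-136 - 2/(-5 - 2)) = sqrt(-136 - 2/(-7)) = sqrt(-136 - 2*(-1/7)) = sqrt(-136 + 2/7) = sqrt(-950/7) = 5*I*sqrt(266)/7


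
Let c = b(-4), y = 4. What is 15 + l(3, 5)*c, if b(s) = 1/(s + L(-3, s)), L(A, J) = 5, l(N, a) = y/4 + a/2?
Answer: 37/2 ≈ 18.500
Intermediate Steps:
l(N, a) = 1 + a/2 (l(N, a) = 4/4 + a/2 = 4*(¼) + a*(½) = 1 + a/2)
b(s) = 1/(5 + s) (b(s) = 1/(s + 5) = 1/(5 + s))
c = 1 (c = 1/(5 - 4) = 1/1 = 1)
15 + l(3, 5)*c = 15 + (1 + (½)*5)*1 = 15 + (1 + 5/2)*1 = 15 + (7/2)*1 = 15 + 7/2 = 37/2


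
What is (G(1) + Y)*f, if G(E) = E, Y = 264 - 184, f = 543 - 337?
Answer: 16686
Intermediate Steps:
f = 206
Y = 80
(G(1) + Y)*f = (1 + 80)*206 = 81*206 = 16686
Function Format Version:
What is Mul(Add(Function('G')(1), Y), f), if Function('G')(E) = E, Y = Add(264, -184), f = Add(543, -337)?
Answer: 16686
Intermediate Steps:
f = 206
Y = 80
Mul(Add(Function('G')(1), Y), f) = Mul(Add(1, 80), 206) = Mul(81, 206) = 16686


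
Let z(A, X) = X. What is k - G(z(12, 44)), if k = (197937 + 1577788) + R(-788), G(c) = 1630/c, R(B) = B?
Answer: 39047799/22 ≈ 1.7749e+6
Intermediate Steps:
k = 1774937 (k = (197937 + 1577788) - 788 = 1775725 - 788 = 1774937)
k - G(z(12, 44)) = 1774937 - 1630/44 = 1774937 - 1*815/22 = 1774937 - 815/22 = 39047799/22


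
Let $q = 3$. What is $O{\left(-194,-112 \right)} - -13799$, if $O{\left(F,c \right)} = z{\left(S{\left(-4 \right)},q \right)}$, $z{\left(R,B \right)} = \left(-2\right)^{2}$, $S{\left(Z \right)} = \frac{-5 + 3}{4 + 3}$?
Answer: $13803$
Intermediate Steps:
$S{\left(Z \right)} = - \frac{2}{7}$
$z{\left(R,B \right)} = 4$
$O{\left(F,c \right)} = 4$
$O{\left(-194,-112 \right)} - -13799 = 4 - -13799 = 4 + 13799 = 13803$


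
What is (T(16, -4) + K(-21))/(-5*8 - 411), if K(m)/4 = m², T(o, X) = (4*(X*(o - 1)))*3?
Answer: -1044/451 ≈ -2.3149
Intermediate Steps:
T(o, X) = 12*X*(-1 + o) (T(o, X) = (4*(X*(-1 + o)))*3 = (4*X*(-1 + o))*3 = 12*X*(-1 + o))
K(m) = 4*m²
(T(16, -4) + K(-21))/(-5*8 - 411) = (12*(-4)*(-1 + 16) + 4*(-21)²)/(-5*8 - 411) = (12*(-4)*15 + 4*441)/(-40 - 411) = (-720 + 1764)/(-451) = 1044*(-1/451) = -1044/451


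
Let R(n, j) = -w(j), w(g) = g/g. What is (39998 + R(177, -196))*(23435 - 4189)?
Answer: 769782262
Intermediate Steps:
w(g) = 1
R(n, j) = -1 (R(n, j) = -1*1 = -1)
(39998 + R(177, -196))*(23435 - 4189) = (39998 - 1)*(23435 - 4189) = 39997*19246 = 769782262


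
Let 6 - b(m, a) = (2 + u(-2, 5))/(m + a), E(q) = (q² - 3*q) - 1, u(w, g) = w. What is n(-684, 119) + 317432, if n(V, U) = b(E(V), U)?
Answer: 317438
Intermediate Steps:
E(q) = -1 + q² - 3*q
b(m, a) = 6 (b(m, a) = 6 - (2 - 2)/(m + a) = 6 - 0/(a + m) = 6 - 1*0 = 6 + 0 = 6)
n(V, U) = 6
n(-684, 119) + 317432 = 6 + 317432 = 317438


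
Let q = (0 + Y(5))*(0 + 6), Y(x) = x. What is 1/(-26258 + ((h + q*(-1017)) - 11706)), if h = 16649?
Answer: -1/51825 ≈ -1.9296e-5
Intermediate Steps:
q = 30 (q = (0 + 5)*(0 + 6) = 5*6 = 30)
1/(-26258 + ((h + q*(-1017)) - 11706)) = 1/(-26258 + ((16649 + 30*(-1017)) - 11706)) = 1/(-26258 + ((16649 - 30510) - 11706)) = 1/(-26258 + (-13861 - 11706)) = 1/(-26258 - 25567) = 1/(-51825) = -1/51825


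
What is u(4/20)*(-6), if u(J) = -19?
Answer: 114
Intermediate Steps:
u(4/20)*(-6) = -19*(-6) = 114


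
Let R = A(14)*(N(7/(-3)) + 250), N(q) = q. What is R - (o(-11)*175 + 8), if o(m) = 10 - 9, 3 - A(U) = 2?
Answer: 194/3 ≈ 64.667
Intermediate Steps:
A(U) = 1 (A(U) = 3 - 1*2 = 3 - 2 = 1)
o(m) = 1
R = 743/3 (R = 1*(7/(-3) + 250) = 1*(7*(-⅓) + 250) = 1*(-7/3 + 250) = 1*(743/3) = 743/3 ≈ 247.67)
R - (o(-11)*175 + 8) = 743/3 - (1*175 + 8) = 743/3 - (175 + 8) = 743/3 - 1*183 = 743/3 - 183 = 194/3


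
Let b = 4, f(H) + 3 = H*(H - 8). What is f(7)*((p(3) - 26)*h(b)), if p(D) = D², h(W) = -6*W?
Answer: -4080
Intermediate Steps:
f(H) = -3 + H*(-8 + H) (f(H) = -3 + H*(H - 8) = -3 + H*(-8 + H))
f(7)*((p(3) - 26)*h(b)) = (-3 + 7² - 8*7)*((3² - 26)*(-6*4)) = (-3 + 49 - 56)*((9 - 26)*(-24)) = -(-170)*(-24) = -10*408 = -4080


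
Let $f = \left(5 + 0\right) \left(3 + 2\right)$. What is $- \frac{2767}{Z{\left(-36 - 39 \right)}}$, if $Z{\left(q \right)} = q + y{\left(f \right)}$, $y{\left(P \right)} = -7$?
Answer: $\frac{2767}{82} \approx 33.744$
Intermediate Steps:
$f = 25$ ($f = 5 \cdot 5 = 25$)
$Z{\left(q \right)} = -7 + q$ ($Z{\left(q \right)} = q - 7 = -7 + q$)
$- \frac{2767}{Z{\left(-36 - 39 \right)}} = - \frac{2767}{-7 - 75} = - \frac{2767}{-82} = \left(-2767\right) \left(- \frac{1}{82}\right) = \frac{2767}{82}$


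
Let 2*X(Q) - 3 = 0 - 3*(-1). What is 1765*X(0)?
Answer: 5295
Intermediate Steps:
X(Q) = 3 (X(Q) = 3/2 + (0 - 3*(-1))/2 = 3/2 + (0 + 3)/2 = 3/2 + (½)*3 = 3/2 + 3/2 = 3)
1765*X(0) = 1765*3 = 5295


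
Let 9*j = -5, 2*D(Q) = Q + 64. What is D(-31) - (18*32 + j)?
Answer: -10061/18 ≈ -558.94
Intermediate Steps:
D(Q) = 32 + Q/2 (D(Q) = (Q + 64)/2 = (64 + Q)/2 = 32 + Q/2)
j = -5/9 (j = (1/9)*(-5) = -5/9 ≈ -0.55556)
D(-31) - (18*32 + j) = (32 + (1/2)*(-31)) - (18*32 - 5/9) = (32 - 31/2) - (576 - 5/9) = 33/2 - 1*5179/9 = 33/2 - 5179/9 = -10061/18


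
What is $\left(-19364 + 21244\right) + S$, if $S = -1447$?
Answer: $433$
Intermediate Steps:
$\left(-19364 + 21244\right) + S = \left(-19364 + 21244\right) - 1447 = 1880 - 1447 = 433$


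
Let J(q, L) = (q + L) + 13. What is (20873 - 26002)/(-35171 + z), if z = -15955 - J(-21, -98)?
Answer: 5129/51020 ≈ 0.10053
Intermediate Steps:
J(q, L) = 13 + L + q (J(q, L) = (L + q) + 13 = 13 + L + q)
z = -15849 (z = -15955 - (13 - 98 - 21) = -15955 - 1*(-106) = -15955 + 106 = -15849)
(20873 - 26002)/(-35171 + z) = (20873 - 26002)/(-35171 - 15849) = -5129/(-51020) = -5129*(-1/51020) = 5129/51020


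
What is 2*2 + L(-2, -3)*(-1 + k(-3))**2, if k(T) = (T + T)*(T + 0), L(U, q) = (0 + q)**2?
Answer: 2605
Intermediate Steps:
L(U, q) = q**2
k(T) = 2*T**2 (k(T) = (2*T)*T = 2*T**2)
2*2 + L(-2, -3)*(-1 + k(-3))**2 = 2*2 + (-3)**2*(-1 + 2*(-3)**2)**2 = 4 + 9*(-1 + 2*9)**2 = 4 + 9*(-1 + 18)**2 = 4 + 9*17**2 = 4 + 9*289 = 4 + 2601 = 2605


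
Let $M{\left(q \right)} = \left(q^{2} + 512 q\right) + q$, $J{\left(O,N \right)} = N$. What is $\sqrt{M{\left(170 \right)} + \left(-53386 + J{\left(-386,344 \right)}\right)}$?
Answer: $2 \sqrt{15767} \approx 251.13$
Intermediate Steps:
$M{\left(q \right)} = q^{2} + 513 q$
$\sqrt{M{\left(170 \right)} + \left(-53386 + J{\left(-386,344 \right)}\right)} = \sqrt{170 \left(513 + 170\right) + \left(-53386 + 344\right)} = \sqrt{170 \cdot 683 - 53042} = \sqrt{116110 - 53042} = \sqrt{63068} = 2 \sqrt{15767}$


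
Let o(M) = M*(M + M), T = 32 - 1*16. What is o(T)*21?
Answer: 10752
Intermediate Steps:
T = 16 (T = 32 - 16 = 16)
o(M) = 2*M² (o(M) = M*(2*M) = 2*M²)
o(T)*21 = (2*16²)*21 = (2*256)*21 = 512*21 = 10752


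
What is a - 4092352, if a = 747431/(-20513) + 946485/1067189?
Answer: -2185060258395598/533932877 ≈ -4.0924e+6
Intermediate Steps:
a = -18981338894/533932877 (a = 747431*(-1/20513) + 946485*(1/1067189) = -747431/20513 + 23085/26029 = -18981338894/533932877 ≈ -35.550)
a - 4092352 = -18981338894/533932877 - 4092352 = -2185060258395598/533932877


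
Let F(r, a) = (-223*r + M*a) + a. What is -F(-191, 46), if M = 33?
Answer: -44157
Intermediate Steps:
F(r, a) = -223*r + 34*a (F(r, a) = (-223*r + 33*a) + a = -223*r + 34*a)
-F(-191, 46) = -(-223*(-191) + 34*46) = -(42593 + 1564) = -1*44157 = -44157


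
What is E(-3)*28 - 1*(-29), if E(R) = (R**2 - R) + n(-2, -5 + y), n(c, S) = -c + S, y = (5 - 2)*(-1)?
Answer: 197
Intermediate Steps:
y = -3 (y = 3*(-1) = -3)
n(c, S) = S - c
E(R) = -6 + R**2 - R (E(R) = (R**2 - R) + ((-5 - 3) - 1*(-2)) = (R**2 - R) + (-8 + 2) = (R**2 - R) - 6 = -6 + R**2 - R)
E(-3)*28 - 1*(-29) = (-6 + (-3)**2 - 1*(-3))*28 - 1*(-29) = (-6 + 9 + 3)*28 + 29 = 6*28 + 29 = 168 + 29 = 197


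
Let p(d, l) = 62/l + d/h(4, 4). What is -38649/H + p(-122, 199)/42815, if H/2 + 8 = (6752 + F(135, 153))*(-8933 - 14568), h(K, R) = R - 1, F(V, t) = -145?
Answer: -1298738702993/1587526349947530 ≈ -0.00081809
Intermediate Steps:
h(K, R) = -1 + R
H = -310542230 (H = -16 + 2*((6752 - 145)*(-8933 - 14568)) = -16 + 2*(6607*(-23501)) = -16 + 2*(-155271107) = -16 - 310542214 = -310542230)
p(d, l) = 62/l + d/3 (p(d, l) = 62/l + d/(-1 + 4) = 62/l + d/3)
-38649/H + p(-122, 199)/42815 = -38649/(-310542230) + (62/199 + (⅓)*(-122))/42815 = -38649*(-1/310542230) + (62*(1/199) - 122/3)*(1/42815) = 38649/310542230 + (62/199 - 122/3)*(1/42815) = 38649/310542230 - 24092/597*1/42815 = 38649/310542230 - 24092/25560555 = -1298738702993/1587526349947530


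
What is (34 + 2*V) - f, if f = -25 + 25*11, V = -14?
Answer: -244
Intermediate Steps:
f = 250 (f = -25 + 275 = 250)
(34 + 2*V) - f = (34 + 2*(-14)) - 1*250 = (34 - 28) - 250 = 6 - 250 = -244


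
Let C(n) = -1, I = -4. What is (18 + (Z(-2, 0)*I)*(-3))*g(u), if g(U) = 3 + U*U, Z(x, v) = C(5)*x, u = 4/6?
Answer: 434/3 ≈ 144.67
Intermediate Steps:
u = ⅔ (u = 4*(⅙) = ⅔ ≈ 0.66667)
Z(x, v) = -x
g(U) = 3 + U²
(18 + (Z(-2, 0)*I)*(-3))*g(u) = (18 + (-1*(-2)*(-4))*(-3))*(3 + (⅔)²) = (18 + (2*(-4))*(-3))*(3 + 4/9) = (18 - 8*(-3))*(31/9) = (18 + 24)*(31/9) = 42*(31/9) = 434/3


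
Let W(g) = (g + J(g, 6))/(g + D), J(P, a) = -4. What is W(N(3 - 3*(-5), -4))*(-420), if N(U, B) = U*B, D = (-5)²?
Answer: -31920/47 ≈ -679.15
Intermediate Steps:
D = 25
N(U, B) = B*U
W(g) = (-4 + g)/(25 + g) (W(g) = (g - 4)/(g + 25) = (-4 + g)/(25 + g))
W(N(3 - 3*(-5), -4))*(-420) = ((-4 - 4*(3 - 3*(-5)))/(25 - 4*(3 - 3*(-5))))*(-420) = ((-4 - 4*(3 + 15))/(25 - 4*(3 + 15)))*(-420) = ((-4 - 4*18)/(25 - 4*18))*(-420) = ((-4 - 72)/(25 - 72))*(-420) = (-76/(-47))*(-420) = -1/47*(-76)*(-420) = (76/47)*(-420) = -31920/47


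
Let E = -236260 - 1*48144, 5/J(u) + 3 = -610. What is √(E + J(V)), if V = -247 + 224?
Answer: 3*I*√11874467749/613 ≈ 533.29*I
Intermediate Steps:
V = -23
J(u) = -5/613 (J(u) = 5/(-3 - 610) = 5/(-613) = 5*(-1/613) = -5/613)
E = -284404 (E = -236260 - 48144 = -284404)
√(E + J(V)) = √(-284404 - 5/613) = √(-174339657/613) = 3*I*√11874467749/613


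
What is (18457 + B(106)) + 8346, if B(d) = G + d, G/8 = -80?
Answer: 26269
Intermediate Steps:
G = -640 (G = 8*(-80) = -640)
B(d) = -640 + d
(18457 + B(106)) + 8346 = (18457 + (-640 + 106)) + 8346 = (18457 - 534) + 8346 = 17923 + 8346 = 26269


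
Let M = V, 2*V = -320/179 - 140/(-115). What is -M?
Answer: 1174/4117 ≈ 0.28516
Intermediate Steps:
V = -1174/4117 (V = (-320/179 - 140/(-115))/2 = (-320*1/179 - 140*(-1/115))/2 = (-320/179 + 28/23)/2 = (½)*(-2348/4117) = -1174/4117 ≈ -0.28516)
M = -1174/4117 ≈ -0.28516
-M = -1*(-1174/4117) = 1174/4117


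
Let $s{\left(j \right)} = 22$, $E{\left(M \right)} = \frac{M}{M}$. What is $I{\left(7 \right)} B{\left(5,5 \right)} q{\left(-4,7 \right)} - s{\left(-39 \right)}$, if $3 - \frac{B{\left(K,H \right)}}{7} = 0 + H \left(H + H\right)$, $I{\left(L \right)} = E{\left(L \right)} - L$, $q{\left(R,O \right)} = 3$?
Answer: $5900$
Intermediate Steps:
$E{\left(M \right)} = 1$
$I{\left(L \right)} = 1 - L$
$B{\left(K,H \right)} = 21 - 14 H^{2}$ ($B{\left(K,H \right)} = 21 - 7 \left(0 + H \left(H + H\right)\right) = 21 - 7 \left(0 + H 2 H\right) = 21 - 7 \left(0 + 2 H^{2}\right) = 21 - 7 \cdot 2 H^{2} = 21 - 14 H^{2}$)
$I{\left(7 \right)} B{\left(5,5 \right)} q{\left(-4,7 \right)} - s{\left(-39 \right)} = \left(1 - 7\right) \left(21 - 14 \cdot 5^{2}\right) 3 - 22 = \left(1 - 7\right) \left(21 - 350\right) 3 - 22 = - 6 \left(21 - 350\right) 3 - 22 = \left(-6\right) \left(-329\right) 3 - 22 = 1974 \cdot 3 - 22 = 5922 - 22 = 5900$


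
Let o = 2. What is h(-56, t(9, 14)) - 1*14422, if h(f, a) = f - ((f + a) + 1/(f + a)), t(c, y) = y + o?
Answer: -577519/40 ≈ -14438.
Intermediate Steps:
t(c, y) = 2 + y (t(c, y) = y + 2 = 2 + y)
h(f, a) = -a - 1/(a + f) (h(f, a) = f - ((a + f) + 1/(a + f)) = f - (a + f + 1/(a + f)) = f + (-a - f - 1/(a + f)) = -a - 1/(a + f))
h(-56, t(9, 14)) - 1*14422 = (-1 - (2 + 14)² - 1*(2 + 14)*(-56))/((2 + 14) - 56) - 1*14422 = (-1 - 1*16² - 1*16*(-56))/(16 - 56) - 14422 = (-1 - 1*256 + 896)/(-40) - 14422 = -(-1 - 256 + 896)/40 - 14422 = -1/40*639 - 14422 = -639/40 - 14422 = -577519/40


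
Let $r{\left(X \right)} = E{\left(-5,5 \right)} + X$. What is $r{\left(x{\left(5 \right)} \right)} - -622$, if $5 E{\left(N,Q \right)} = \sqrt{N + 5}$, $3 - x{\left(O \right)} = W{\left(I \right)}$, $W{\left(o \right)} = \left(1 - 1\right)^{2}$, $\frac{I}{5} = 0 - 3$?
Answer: $625$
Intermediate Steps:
$I = -15$ ($I = 5 \left(0 - 3\right) = 5 \left(-3\right) = -15$)
$W{\left(o \right)} = 0$ ($W{\left(o \right)} = 0^{2} = 0$)
$x{\left(O \right)} = 3$ ($x{\left(O \right)} = 3 - 0 = 3 + 0 = 3$)
$E{\left(N,Q \right)} = \frac{\sqrt{5 + N}}{5}$ ($E{\left(N,Q \right)} = \frac{\sqrt{N + 5}}{5} = \frac{\sqrt{5 + N}}{5}$)
$r{\left(X \right)} = X$ ($r{\left(X \right)} = \frac{\sqrt{5 - 5}}{5} + X = \frac{\sqrt{0}}{5} + X = \frac{1}{5} \cdot 0 + X = 0 + X = X$)
$r{\left(x{\left(5 \right)} \right)} - -622 = 3 - -622 = 3 + 622 = 625$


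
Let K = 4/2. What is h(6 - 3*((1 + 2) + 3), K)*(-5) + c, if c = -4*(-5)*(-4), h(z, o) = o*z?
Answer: 40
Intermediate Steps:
K = 2 (K = 4*(½) = 2)
c = -80 (c = 20*(-4) = -80)
h(6 - 3*((1 + 2) + 3), K)*(-5) + c = (2*(6 - 3*((1 + 2) + 3)))*(-5) - 80 = (2*(6 - 3*(3 + 3)))*(-5) - 80 = (2*(6 - 3*6))*(-5) - 80 = (2*(6 - 18))*(-5) - 80 = (2*(-12))*(-5) - 80 = -24*(-5) - 80 = 120 - 80 = 40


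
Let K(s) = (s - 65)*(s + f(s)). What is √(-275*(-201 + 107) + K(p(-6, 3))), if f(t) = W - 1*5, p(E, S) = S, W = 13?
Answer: 44*√13 ≈ 158.64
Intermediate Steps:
f(t) = 8 (f(t) = 13 - 1*5 = 13 - 5 = 8)
K(s) = (-65 + s)*(8 + s) (K(s) = (s - 65)*(s + 8) = (-65 + s)*(8 + s))
√(-275*(-201 + 107) + K(p(-6, 3))) = √(-275*(-201 + 107) + (-520 + 3² - 57*3)) = √(-275*(-94) + (-520 + 9 - 171)) = √(25850 - 682) = √25168 = 44*√13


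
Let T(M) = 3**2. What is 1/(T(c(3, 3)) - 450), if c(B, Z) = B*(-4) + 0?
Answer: -1/441 ≈ -0.0022676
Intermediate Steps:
c(B, Z) = -4*B (c(B, Z) = -4*B + 0 = -4*B)
T(M) = 9
1/(T(c(3, 3)) - 450) = 1/(9 - 450) = 1/(-441) = -1/441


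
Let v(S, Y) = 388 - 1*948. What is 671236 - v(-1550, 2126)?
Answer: 671796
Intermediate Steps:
v(S, Y) = -560 (v(S, Y) = 388 - 948 = -560)
671236 - v(-1550, 2126) = 671236 - 1*(-560) = 671236 + 560 = 671796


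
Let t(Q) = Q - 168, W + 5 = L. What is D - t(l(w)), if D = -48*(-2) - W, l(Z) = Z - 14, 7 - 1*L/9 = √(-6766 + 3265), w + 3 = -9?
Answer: 232 + 27*I*√389 ≈ 232.0 + 532.52*I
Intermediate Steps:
w = -12 (w = -3 - 9 = -12)
L = 63 - 27*I*√389 (L = 63 - 9*√(-6766 + 3265) = 63 - 27*I*√389 ≈ 63.0 - 532.52*I)
l(Z) = -14 + Z
W = 58 - 27*I*√389 (W = -5 + (63 - 27*I*√389) = 58 - 27*I*√389 ≈ 58.0 - 532.52*I)
t(Q) = -168 + Q
D = 38 + 27*I*√389 (D = -48*(-2) - (58 - 27*I*√389) = 96 + (-58 + 27*I*√389) = 38 + 27*I*√389 ≈ 38.0 + 532.52*I)
D - t(l(w)) = (38 + 27*I*√389) - (-168 + (-14 - 12)) = (38 + 27*I*√389) - (-168 - 26) = (38 + 27*I*√389) - 1*(-194) = (38 + 27*I*√389) + 194 = 232 + 27*I*√389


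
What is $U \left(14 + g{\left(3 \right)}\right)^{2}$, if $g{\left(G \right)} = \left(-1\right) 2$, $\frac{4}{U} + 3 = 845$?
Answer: $\frac{288}{421} \approx 0.68409$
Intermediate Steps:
$U = \frac{2}{421}$ ($U = \frac{4}{-3 + 845} = \frac{4}{842} = 4 \cdot \frac{1}{842} = \frac{2}{421} \approx 0.0047506$)
$g{\left(G \right)} = -2$
$U \left(14 + g{\left(3 \right)}\right)^{2} = \frac{2 \left(14 - 2\right)^{2}}{421} = \frac{2 \cdot 12^{2}}{421} = \frac{2}{421} \cdot 144 = \frac{288}{421}$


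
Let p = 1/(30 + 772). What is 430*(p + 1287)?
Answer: 221917625/401 ≈ 5.5341e+5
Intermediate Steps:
p = 1/802 ≈ 0.0012469
430*(p + 1287) = 430*(1/802 + 1287) = 430*(1032175/802) = 221917625/401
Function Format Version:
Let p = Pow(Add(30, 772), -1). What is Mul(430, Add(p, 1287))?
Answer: Rational(221917625, 401) ≈ 5.5341e+5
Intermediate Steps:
p = Rational(1, 802) (p = Pow(802, -1) = Rational(1, 802) ≈ 0.0012469)
Mul(430, Add(p, 1287)) = Mul(430, Add(Rational(1, 802), 1287)) = Mul(430, Rational(1032175, 802)) = Rational(221917625, 401)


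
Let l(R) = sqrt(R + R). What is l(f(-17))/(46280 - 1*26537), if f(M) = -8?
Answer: 4*I/19743 ≈ 0.0002026*I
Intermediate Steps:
l(R) = sqrt(2)*sqrt(R) (l(R) = sqrt(2*R) = sqrt(2)*sqrt(R))
l(f(-17))/(46280 - 1*26537) = (sqrt(2)*sqrt(-8))/(46280 - 1*26537) = (sqrt(2)*(2*I*sqrt(2)))/(46280 - 26537) = (4*I)/19743 = (4*I)*(1/19743) = 4*I/19743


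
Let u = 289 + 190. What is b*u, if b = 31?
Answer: 14849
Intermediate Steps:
u = 479
b*u = 31*479 = 14849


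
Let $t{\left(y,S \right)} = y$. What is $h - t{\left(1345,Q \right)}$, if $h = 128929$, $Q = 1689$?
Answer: $127584$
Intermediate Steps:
$h - t{\left(1345,Q \right)} = 128929 - 1345 = 127584$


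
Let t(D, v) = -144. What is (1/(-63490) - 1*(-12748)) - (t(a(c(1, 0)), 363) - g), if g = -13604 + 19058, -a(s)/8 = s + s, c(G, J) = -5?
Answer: 1164787539/63490 ≈ 18346.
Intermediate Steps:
a(s) = -16*s (a(s) = -8*(s + s) = -16*s)
g = 5454
(1/(-63490) - 1*(-12748)) - (t(a(c(1, 0)), 363) - g) = (1/(-63490) - 1*(-12748)) - (-144 - 1*5454) = (-1/63490 + 12748) - (-144 - 5454) = 809370519/63490 - 1*(-5598) = 809370519/63490 + 5598 = 1164787539/63490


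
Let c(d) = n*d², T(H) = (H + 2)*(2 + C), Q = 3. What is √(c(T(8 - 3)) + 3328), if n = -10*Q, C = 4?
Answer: 2*I*√12398 ≈ 222.69*I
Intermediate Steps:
T(H) = 12 + 6*H (T(H) = (H + 2)*(2 + 4) = (2 + H)*6 = 12 + 6*H)
n = -30 (n = -10*3 = -30)
c(d) = -30*d²
√(c(T(8 - 3)) + 3328) = √(-30*(12 + 6*(8 - 3))² + 3328) = √(-30*(12 + 6*5)² + 3328) = √(-30*(12 + 30)² + 3328) = √(-30*42² + 3328) = √(-30*1764 + 3328) = √(-52920 + 3328) = √(-49592) = 2*I*√12398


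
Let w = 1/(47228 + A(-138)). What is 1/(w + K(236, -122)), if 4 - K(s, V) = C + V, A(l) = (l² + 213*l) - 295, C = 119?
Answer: 36583/256082 ≈ 0.14286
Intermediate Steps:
A(l) = -295 + l² + 213*l
K(s, V) = -115 - V (K(s, V) = 4 - (119 + V) = 4 + (-119 - V) = -115 - V)
w = 1/36583 (w = 1/(47228 + (-295 + (-138)² + 213*(-138))) = 1/(47228 + (-295 + 19044 - 29394)) = 1/(47228 - 10645) = 1/36583 ≈ 2.7335e-5)
1/(w + K(236, -122)) = 1/(1/36583 + (-115 - 1*(-122))) = 1/(1/36583 + (-115 + 122)) = 1/(1/36583 + 7) = 1/(256082/36583) = 36583/256082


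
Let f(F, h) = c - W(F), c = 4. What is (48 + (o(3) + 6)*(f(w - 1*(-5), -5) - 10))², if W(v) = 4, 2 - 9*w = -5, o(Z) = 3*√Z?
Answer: 2844 + 720*√3 ≈ 4091.1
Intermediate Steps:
w = 7/9 (w = 2/9 - ⅑*(-5) = 2/9 + 5/9 = 7/9 ≈ 0.77778)
f(F, h) = 0 (f(F, h) = 4 - 1*4 = 4 - 4 = 0)
(48 + (o(3) + 6)*(f(w - 1*(-5), -5) - 10))² = (48 + (3*√3 + 6)*(0 - 10))² = (48 + (6 + 3*√3)*(-10))² = (48 + (-60 - 30*√3))² = (-12 - 30*√3)²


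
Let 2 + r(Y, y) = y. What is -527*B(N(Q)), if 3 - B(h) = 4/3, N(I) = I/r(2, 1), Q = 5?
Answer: -2635/3 ≈ -878.33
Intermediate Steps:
r(Y, y) = -2 + y
N(I) = -I (N(I) = I/(-2 + 1) = I/(-1) = I*(-1) = -I)
B(h) = 5/3 (B(h) = 3 - 4/3 = 5/3)
-527*B(N(Q)) = -527*5/3 = -2635/3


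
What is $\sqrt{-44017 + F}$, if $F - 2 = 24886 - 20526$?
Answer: $i \sqrt{39655} \approx 199.14 i$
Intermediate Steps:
$F = 4362$ ($F = 2 + \left(24886 - 20526\right) = 2 + 4360 = 4362$)
$\sqrt{-44017 + F} = \sqrt{-44017 + 4362} = \sqrt{-39655} = i \sqrt{39655}$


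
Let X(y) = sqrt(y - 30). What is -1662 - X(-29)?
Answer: -1662 - I*sqrt(59) ≈ -1662.0 - 7.6811*I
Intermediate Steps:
X(y) = sqrt(-30 + y)
-1662 - X(-29) = -1662 - sqrt(-30 - 29) = -1662 - sqrt(-59) = -1662 - I*sqrt(59)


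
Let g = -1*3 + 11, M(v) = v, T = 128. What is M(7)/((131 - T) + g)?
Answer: 7/11 ≈ 0.63636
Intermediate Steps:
g = 8 (g = -3 + 11 = 8)
M(7)/((131 - T) + g) = 7/((131 - 1*128) + 8) = 7/((131 - 128) + 8) = 7/(3 + 8) = 7/11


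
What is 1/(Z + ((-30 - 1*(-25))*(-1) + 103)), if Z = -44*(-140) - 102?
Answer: 1/6166 ≈ 0.00016218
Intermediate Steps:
Z = 6058 (Z = 6160 - 102 = 6058)
1/(Z + ((-30 - 1*(-25))*(-1) + 103)) = 1/(6058 + ((-30 - 1*(-25))*(-1) + 103)) = 1/(6058 + ((-30 + 25)*(-1) + 103)) = 1/(6058 + (-5*(-1) + 103)) = 1/(6058 + (5 + 103)) = 1/(6058 + 108) = 1/6166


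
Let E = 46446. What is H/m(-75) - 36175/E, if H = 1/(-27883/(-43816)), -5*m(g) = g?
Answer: -1454992771/2158423030 ≈ -0.67410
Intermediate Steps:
m(g) = -g/5
H = 43816/27883 (H = 1/(-27883*(-1/43816)) = 1/(27883/43816) = 43816/27883 ≈ 1.5714)
H/m(-75) - 36175/E = 43816/(27883*((-⅕*(-75)))) - 36175/46446 = (43816/27883)/15 - 36175*1/46446 = (43816/27883)*(1/15) - 36175/46446 = 43816/418245 - 36175/46446 = -1454992771/2158423030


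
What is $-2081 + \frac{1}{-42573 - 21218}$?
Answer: $- \frac{132749072}{63791} \approx -2081.0$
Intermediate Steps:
$-2081 + \frac{1}{-42573 - 21218} = -2081 + \frac{1}{-63791} = -2081 - \frac{1}{63791} = - \frac{132749072}{63791}$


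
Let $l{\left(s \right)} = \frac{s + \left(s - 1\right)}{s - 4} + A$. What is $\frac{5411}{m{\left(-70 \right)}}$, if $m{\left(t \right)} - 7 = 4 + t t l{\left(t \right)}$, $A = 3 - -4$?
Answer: $\frac{200207}{1614957} \approx 0.12397$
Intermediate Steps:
$A = 7$ ($A = 3 + 4 = 7$)
$l{\left(s \right)} = 7 + \frac{-1 + 2 s}{-4 + s}$ ($l{\left(s \right)} = \frac{s + \left(s - 1\right)}{s - 4} + 7 = \frac{s + \left(-1 + s\right)}{-4 + s} + 7 = \frac{-1 + 2 s}{-4 + s} + 7 = 7 + \frac{-1 + 2 s}{-4 + s}$)
$m{\left(t \right)} = 11 + \frac{t^{2} \left(-29 + 9 t\right)}{-4 + t}$ ($m{\left(t \right)} = 7 + \left(4 + t t \frac{-29 + 9 t}{-4 + t}\right) = 7 + \left(4 + t^{2} \frac{-29 + 9 t}{-4 + t}\right) = 7 + \left(4 + \frac{t^{2} \left(-29 + 9 t\right)}{-4 + t}\right) = 11 + \frac{t^{2} \left(-29 + 9 t\right)}{-4 + t}$)
$\frac{5411}{m{\left(-70 \right)}} = \frac{5411}{\frac{1}{-4 - 70} \left(-44 + 11 \left(-70\right) + \left(-70\right)^{2} \left(-29 + 9 \left(-70\right)\right)\right)} = \frac{5411}{\frac{1}{-74} \left(-44 - 770 + 4900 \left(-29 - 630\right)\right)} = \frac{5411}{\left(- \frac{1}{74}\right) \left(-44 - 770 + 4900 \left(-659\right)\right)} = \frac{5411}{\left(- \frac{1}{74}\right) \left(-44 - 770 - 3229100\right)} = \frac{5411}{\left(- \frac{1}{74}\right) \left(-3229914\right)} = \frac{5411}{\frac{1614957}{37}} = 5411 \cdot \frac{37}{1614957} = \frac{200207}{1614957}$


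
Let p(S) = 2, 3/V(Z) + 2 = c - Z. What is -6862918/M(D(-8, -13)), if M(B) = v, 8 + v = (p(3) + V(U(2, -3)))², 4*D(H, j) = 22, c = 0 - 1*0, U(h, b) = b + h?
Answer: 6862918/7 ≈ 9.8042e+5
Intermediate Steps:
c = 0 (c = 0 + 0 = 0)
V(Z) = 3/(-2 - Z) (V(Z) = 3/(-2 + (0 - Z)) = 3/(-2 - Z))
D(H, j) = 11/2 (D(H, j) = (¼)*22 = 11/2)
v = -7 (v = -8 + (2 - 3/(2 + (-3 + 2)))² = -8 + (2 - 3/(2 - 1))² = -8 + (2 - 3/1)² = -8 + (2 - 3*1)² = -8 + (2 - 3)² = -8 + (-1)² = -8 + 1 = -7)
M(B) = -7
-6862918/M(D(-8, -13)) = -6862918/(-7) = -6862918*(-⅐) = 6862918/7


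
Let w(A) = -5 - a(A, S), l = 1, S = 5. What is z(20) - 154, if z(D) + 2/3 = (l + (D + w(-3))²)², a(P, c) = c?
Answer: 30139/3 ≈ 10046.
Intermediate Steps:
w(A) = -10 (w(A) = -5 - 1*5 = -5 - 5 = -10)
z(D) = -⅔ + (1 + (-10 + D)²)² (z(D) = -⅔ + (1 + (D - 10)²)² = -⅔ + (1 + (-10 + D)²)²)
z(20) - 154 = (-⅔ + (1 + (-10 + 20)²)²) - 154 = (-⅔ + (1 + 10²)²) - 154 = (-⅔ + (1 + 100)²) - 154 = (-⅔ + 101²) - 154 = (-⅔ + 10201) - 154 = 30601/3 - 154 = 30139/3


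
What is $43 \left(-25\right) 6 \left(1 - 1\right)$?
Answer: $0$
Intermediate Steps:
$43 \left(-25\right) 6 \left(1 - 1\right) = - 1075 \cdot 6 \cdot 0 = \left(-1075\right) 0 = 0$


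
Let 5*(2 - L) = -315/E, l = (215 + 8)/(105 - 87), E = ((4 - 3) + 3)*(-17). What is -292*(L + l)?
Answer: -601447/153 ≈ -3931.0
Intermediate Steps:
E = -68 (E = (1 + 3)*(-17) = 4*(-17) = -68)
l = 223/18 ≈ 12.389
L = 73/68 (L = 2 - (-63)/(-68) = 2 - (-63)*(-1)/68 = 2 - ⅕*315/68 = 2 - 63/68 = 73/68 ≈ 1.0735)
-292*(L + l) = -292*(73/68 + 223/18) = -292*8239/612 = -601447/153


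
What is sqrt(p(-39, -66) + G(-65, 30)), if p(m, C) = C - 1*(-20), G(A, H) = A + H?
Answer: 9*I ≈ 9.0*I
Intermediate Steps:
p(m, C) = 20 + C (p(m, C) = C + 20 = 20 + C)
sqrt(p(-39, -66) + G(-65, 30)) = sqrt((20 - 66) + (-65 + 30)) = sqrt(-46 - 35) = sqrt(-81) = 9*I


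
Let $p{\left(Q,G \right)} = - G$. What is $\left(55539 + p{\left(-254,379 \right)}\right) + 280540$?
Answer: $335700$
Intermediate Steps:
$\left(55539 + p{\left(-254,379 \right)}\right) + 280540 = \left(55539 - 379\right) + 280540 = 55160 + 280540 = 335700$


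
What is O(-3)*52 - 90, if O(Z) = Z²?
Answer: 378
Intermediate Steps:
O(-3)*52 - 90 = (-3)²*52 - 90 = 9*52 - 90 = 468 - 90 = 378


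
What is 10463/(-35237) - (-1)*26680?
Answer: 940112697/35237 ≈ 26680.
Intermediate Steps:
10463/(-35237) - (-1)*26680 = 10463*(-1/35237) - 1*(-26680) = -10463/35237 + 26680 = 940112697/35237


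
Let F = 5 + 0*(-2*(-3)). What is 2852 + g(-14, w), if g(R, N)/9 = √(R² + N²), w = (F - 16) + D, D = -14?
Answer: 2852 + 9*√821 ≈ 3109.9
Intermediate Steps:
F = 5 (F = 5 + 0*6 = 5 + 0 = 5)
w = -25 (w = (5 - 16) - 14 = -11 - 14 = -25)
g(R, N) = 9*√(N² + R²) (g(R, N) = 9*√(R² + N²) = 9*√(N² + R²))
2852 + g(-14, w) = 2852 + 9*√((-25)² + (-14)²) = 2852 + 9*√(625 + 196) = 2852 + 9*√821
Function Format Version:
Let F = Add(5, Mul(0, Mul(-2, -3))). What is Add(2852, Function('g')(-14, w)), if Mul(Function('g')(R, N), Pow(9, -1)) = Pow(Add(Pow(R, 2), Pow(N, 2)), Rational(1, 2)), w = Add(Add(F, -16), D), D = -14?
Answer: Add(2852, Mul(9, Pow(821, Rational(1, 2)))) ≈ 3109.9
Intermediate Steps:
F = 5 (F = Add(5, Mul(0, 6)) = Add(5, 0) = 5)
w = -25 (w = Add(Add(5, -16), -14) = Add(-11, -14) = -25)
Function('g')(R, N) = Mul(9, Pow(Add(Pow(N, 2), Pow(R, 2)), Rational(1, 2))) (Function('g')(R, N) = Mul(9, Pow(Add(Pow(R, 2), Pow(N, 2)), Rational(1, 2))) = Mul(9, Pow(Add(Pow(N, 2), Pow(R, 2)), Rational(1, 2))))
Add(2852, Function('g')(-14, w)) = Add(2852, Mul(9, Pow(Add(Pow(-25, 2), Pow(-14, 2)), Rational(1, 2)))) = Add(2852, Mul(9, Pow(Add(625, 196), Rational(1, 2)))) = Add(2852, Mul(9, Pow(821, Rational(1, 2))))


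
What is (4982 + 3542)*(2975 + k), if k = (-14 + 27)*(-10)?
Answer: 24250780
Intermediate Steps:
k = -130 (k = 13*(-10) = -130)
(4982 + 3542)*(2975 + k) = (4982 + 3542)*(2975 - 130) = 8524*2845 = 24250780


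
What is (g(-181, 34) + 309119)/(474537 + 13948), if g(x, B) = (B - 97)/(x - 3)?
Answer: 56877959/89881240 ≈ 0.63281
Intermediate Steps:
g(x, B) = (-97 + B)/(-3 + x)
(g(-181, 34) + 309119)/(474537 + 13948) = ((-97 + 34)/(-3 - 181) + 309119)/(474537 + 13948) = (-63/(-184) + 309119)/488485 = (-1/184*(-63) + 309119)*(1/488485) = (63/184 + 309119)*(1/488485) = (56877959/184)*(1/488485) = 56877959/89881240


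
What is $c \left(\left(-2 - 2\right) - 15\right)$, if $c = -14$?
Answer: $266$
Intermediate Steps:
$c \left(\left(-2 - 2\right) - 15\right) = - 14 \left(\left(-2 - 2\right) - 15\right) = - 14 \left(-4 - 15\right) = \left(-14\right) \left(-19\right) = 266$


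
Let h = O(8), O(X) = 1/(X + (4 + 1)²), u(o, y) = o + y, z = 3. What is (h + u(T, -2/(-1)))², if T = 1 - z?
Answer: 1/1089 ≈ 0.00091827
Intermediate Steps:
T = -2 (T = 1 - 1*3 = 1 - 3 = -2)
O(X) = 1/(25 + X) (O(X) = 1/(X + 5²) = 1/(X + 25) = 1/(25 + X))
h = 1/33 (h = 1/(25 + 8) = 1/33 ≈ 0.030303)
(h + u(T, -2/(-1)))² = (1/33 + (-2 - 2/(-1)))² = (1/33 + (-2 - 2*(-1)))² = (1/33 + (-2 + 2))² = (1/33 + 0)² = (1/33)² = 1/1089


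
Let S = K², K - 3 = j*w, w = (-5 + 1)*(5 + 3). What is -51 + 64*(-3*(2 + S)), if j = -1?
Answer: -235635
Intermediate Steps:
w = -32 (w = -4*8 = -32)
K = 35 (K = 3 - 1*(-32) = 3 + 32 = 35)
S = 1225 (S = 35² = 1225)
-51 + 64*(-3*(2 + S)) = -51 + 64*(-3*(2 + 1225)) = -51 + 64*(-3*1227) = -51 + 64*(-3681) = -51 - 235584 = -235635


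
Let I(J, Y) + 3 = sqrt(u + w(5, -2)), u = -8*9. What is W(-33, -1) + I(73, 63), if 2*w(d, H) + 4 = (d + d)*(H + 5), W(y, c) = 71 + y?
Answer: 35 + I*sqrt(59) ≈ 35.0 + 7.6811*I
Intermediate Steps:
u = -72
w(d, H) = -2 + d*(5 + H) (w(d, H) = -2 + ((d + d)*(H + 5))/2 = -2 + ((2*d)*(5 + H))/2 = -2 + (2*d*(5 + H))/2 = -2 + d*(5 + H))
I(J, Y) = -3 + I*sqrt(59) (I(J, Y) = -3 + sqrt(-72 + (-2 + 5*5 - 2*5)) = -3 + sqrt(-72 + (-2 + 25 - 10)) = -3 + sqrt(-72 + 13) = -3 + sqrt(-59) = -3 + I*sqrt(59))
W(-33, -1) + I(73, 63) = (71 - 33) + (-3 + I*sqrt(59)) = 38 + (-3 + I*sqrt(59)) = 35 + I*sqrt(59)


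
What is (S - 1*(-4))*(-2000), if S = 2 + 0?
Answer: -12000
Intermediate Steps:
S = 2
(S - 1*(-4))*(-2000) = (2 - 1*(-4))*(-2000) = (2 + 4)*(-2000) = 6*(-2000) = -12000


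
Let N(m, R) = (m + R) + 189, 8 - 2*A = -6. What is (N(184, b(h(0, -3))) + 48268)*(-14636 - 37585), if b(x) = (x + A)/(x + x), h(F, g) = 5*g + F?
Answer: -12700477933/5 ≈ -2.5401e+9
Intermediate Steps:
A = 7 (A = 4 - ½*(-6) = 4 + 3 = 7)
h(F, g) = F + 5*g
b(x) = (7 + x)/(2*x) (b(x) = (x + 7)/(x + x) = (7 + x)/((2*x)) = (7 + x)*(1/(2*x)) = (7 + x)/(2*x))
N(m, R) = 189 + R + m (N(m, R) = (R + m) + 189 = 189 + R + m)
(N(184, b(h(0, -3))) + 48268)*(-14636 - 37585) = ((189 + (7 + (0 + 5*(-3)))/(2*(0 + 5*(-3))) + 184) + 48268)*(-14636 - 37585) = ((189 + (7 + (0 - 15))/(2*(0 - 15)) + 184) + 48268)*(-52221) = ((189 + (½)*(7 - 15)/(-15) + 184) + 48268)*(-52221) = ((189 + (½)*(-1/15)*(-8) + 184) + 48268)*(-52221) = ((189 + 4/15 + 184) + 48268)*(-52221) = (5599/15 + 48268)*(-52221) = (729619/15)*(-52221) = -12700477933/5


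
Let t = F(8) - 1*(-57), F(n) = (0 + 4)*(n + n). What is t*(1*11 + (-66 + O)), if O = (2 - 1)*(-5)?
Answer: -7260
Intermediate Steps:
F(n) = 8*n (F(n) = 4*(2*n) = 8*n)
t = 121 (t = 8*8 - 1*(-57) = 64 + 57 = 121)
O = -5 (O = 1*(-5) = -5)
t*(1*11 + (-66 + O)) = 121*(1*11 + (-66 - 5)) = 121*(11 - 71) = 121*(-60) = -7260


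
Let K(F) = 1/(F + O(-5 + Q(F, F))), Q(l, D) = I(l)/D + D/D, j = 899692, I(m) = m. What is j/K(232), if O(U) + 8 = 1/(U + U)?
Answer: 604143178/3 ≈ 2.0138e+8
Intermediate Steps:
Q(l, D) = 1 + l/D (Q(l, D) = l/D + D/D = l/D + 1 = 1 + l/D)
O(U) = -8 + 1/(2*U) (O(U) = -8 + 1/(U + U) = -8 + 1/(2*U))
K(F) = 1/(-49/6 + F) (K(F) = 1/(F + (-8 + 1/(2*(-5 + (F + F)/F)))) = 1/(F + (-8 + 1/(2*(-5 + (2*F)/F)))) = 1/(F + (-8 + 1/(2*(-5 + 2)))) = 1/(F + (-8 + (1/2)/(-3))) = 1/(F + (-8 + (1/2)*(-1/3))) = 1/(F + (-8 - 1/6)) = 1/(F - 49/6) = 1/(-49/6 + F))
j/K(232) = 899692/((6/(-49 + 6*232))) = 899692/((6/(-49 + 1392))) = 899692/((6/1343)) = 899692/((6*(1/1343))) = 899692/(6/1343) = 899692*(1343/6) = 604143178/3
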